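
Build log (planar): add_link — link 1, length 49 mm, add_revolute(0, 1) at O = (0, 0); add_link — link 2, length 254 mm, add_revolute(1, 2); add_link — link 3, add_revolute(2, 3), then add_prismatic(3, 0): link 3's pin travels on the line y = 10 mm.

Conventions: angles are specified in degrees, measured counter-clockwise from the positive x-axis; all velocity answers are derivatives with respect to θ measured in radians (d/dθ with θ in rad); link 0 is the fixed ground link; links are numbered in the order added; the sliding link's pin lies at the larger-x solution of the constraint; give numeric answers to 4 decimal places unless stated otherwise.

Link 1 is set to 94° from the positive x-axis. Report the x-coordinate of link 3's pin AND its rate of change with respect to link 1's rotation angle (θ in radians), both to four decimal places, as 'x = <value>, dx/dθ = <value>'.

geometry: r = 49 mm, L = 254 mm, e = 10 mm
crank pin P = (r cos θ, r sin θ) = (-3.418067, 48.880638)
h = r sin θ − e = 48.880638 − 10 = 38.880638
x = r cos θ + √(L² − h²) = -3.418067 + 251.006566 = 247.588498
dx/dθ = −r sin θ − h·r cos θ/√(L² − h²) (θ in radians; h = 38.880638) = -48.351184

x = 247.5885, dx/dθ = -48.3512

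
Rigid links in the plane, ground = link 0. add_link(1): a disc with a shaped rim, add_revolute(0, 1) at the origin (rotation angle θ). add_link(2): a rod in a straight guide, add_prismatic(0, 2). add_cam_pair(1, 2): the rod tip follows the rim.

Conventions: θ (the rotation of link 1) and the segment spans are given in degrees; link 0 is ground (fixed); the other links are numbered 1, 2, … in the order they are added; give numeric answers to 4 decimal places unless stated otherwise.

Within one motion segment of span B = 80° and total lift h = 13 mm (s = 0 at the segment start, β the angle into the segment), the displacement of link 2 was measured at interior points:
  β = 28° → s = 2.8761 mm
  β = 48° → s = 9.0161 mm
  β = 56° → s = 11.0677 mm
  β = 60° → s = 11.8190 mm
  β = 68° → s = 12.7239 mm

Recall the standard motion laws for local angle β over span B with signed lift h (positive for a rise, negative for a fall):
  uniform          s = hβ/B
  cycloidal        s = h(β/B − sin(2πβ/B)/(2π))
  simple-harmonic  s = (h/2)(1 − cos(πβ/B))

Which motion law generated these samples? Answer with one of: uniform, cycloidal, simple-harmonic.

candidates at β/B = r: uniform s = h·r (linear in β); cycloidal s = h·(r − sin(2πr)/(2π)); simple-harmonic s = (h/2)(1 − cos(πr))
β=28°: printed 2.8761 | uniform 4.5500, cycloidal 2.8761, simple-harmonic 3.5491
β=48°: printed 9.0161 | uniform 7.8000, cycloidal 9.0161, simple-harmonic 8.5086
β=56°: printed 11.0677 | uniform 9.1000, cycloidal 11.0677, simple-harmonic 10.3206
β=60°: printed 11.8190 | uniform 9.7500, cycloidal 11.8190, simple-harmonic 11.0962
β=68°: printed 12.7239 | uniform 11.0500, cycloidal 12.7239, simple-harmonic 12.2915
only one law matches every sample → cycloidal

cycloidal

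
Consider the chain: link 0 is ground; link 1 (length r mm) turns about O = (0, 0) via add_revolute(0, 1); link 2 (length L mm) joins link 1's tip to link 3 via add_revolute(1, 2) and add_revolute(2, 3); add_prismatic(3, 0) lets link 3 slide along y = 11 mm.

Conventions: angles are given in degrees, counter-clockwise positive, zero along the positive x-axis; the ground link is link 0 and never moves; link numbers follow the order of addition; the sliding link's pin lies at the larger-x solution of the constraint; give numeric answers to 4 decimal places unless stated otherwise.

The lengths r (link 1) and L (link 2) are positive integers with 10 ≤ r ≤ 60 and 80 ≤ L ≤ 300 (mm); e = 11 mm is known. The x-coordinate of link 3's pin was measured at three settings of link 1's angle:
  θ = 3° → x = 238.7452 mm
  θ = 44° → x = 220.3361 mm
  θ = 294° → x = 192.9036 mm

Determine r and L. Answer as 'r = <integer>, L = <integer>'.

constraint per measurement: (x − r cos θ)² + (r sin θ − e)² = L²
subtracting the θ₁ and θ₂ equations cancels the r² and L² terms:
r = (x₁² − x₂²) / (2[(x₁cos θ₁ + e sin θ₁) − (x₂cos θ₂ + e sin θ₂)]) = 57.9999 → r = 58
L² = (x₁ − r cos θ₁)² + (r sin θ₁ − e)² = 32761.0009 → L = 181.0000 → L = 181
check at θ₃=294°: x = 192.9036 (printed 192.9036) ✓

r = 58, L = 181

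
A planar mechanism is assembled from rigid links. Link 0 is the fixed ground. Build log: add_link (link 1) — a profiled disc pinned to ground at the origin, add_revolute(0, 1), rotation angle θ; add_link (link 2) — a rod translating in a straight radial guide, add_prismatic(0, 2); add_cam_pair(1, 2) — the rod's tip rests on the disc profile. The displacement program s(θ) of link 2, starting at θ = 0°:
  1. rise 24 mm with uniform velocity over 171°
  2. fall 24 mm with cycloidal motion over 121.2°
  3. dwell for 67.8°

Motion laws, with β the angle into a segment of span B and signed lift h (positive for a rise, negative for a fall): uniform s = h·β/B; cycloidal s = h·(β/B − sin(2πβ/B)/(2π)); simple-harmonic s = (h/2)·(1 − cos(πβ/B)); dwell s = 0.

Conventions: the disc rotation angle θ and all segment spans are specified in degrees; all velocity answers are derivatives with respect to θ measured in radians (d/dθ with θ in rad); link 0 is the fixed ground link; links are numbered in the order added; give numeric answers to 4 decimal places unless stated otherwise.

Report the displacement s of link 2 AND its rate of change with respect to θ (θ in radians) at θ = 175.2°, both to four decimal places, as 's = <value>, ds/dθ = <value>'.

seg 1 [0°–171°] uniform, h=24: full span → s += 24 → s = 24.0000
seg 2 [171°–292.2°] cycloidal, h=-24: θ=175.2° here. β=4.2, B=121.2. -24·(0.0347 − sin(2π·0.0347)/(2π)) = -0.0066 → s = 23.9934
velocity in seg [171°–292.2°] (cycloidal), θ in radians: β = 4.2° = 0.0733 rad, B = 121.2° = 2.1153 rad; ds/dθ = (h/B)(1 − cos(2πβ/B)) = ((-24)/2.1153)(1 − cos(2π·0.0347)) = -0.267879 mm/rad

s = 23.9934, ds/dθ = -0.2679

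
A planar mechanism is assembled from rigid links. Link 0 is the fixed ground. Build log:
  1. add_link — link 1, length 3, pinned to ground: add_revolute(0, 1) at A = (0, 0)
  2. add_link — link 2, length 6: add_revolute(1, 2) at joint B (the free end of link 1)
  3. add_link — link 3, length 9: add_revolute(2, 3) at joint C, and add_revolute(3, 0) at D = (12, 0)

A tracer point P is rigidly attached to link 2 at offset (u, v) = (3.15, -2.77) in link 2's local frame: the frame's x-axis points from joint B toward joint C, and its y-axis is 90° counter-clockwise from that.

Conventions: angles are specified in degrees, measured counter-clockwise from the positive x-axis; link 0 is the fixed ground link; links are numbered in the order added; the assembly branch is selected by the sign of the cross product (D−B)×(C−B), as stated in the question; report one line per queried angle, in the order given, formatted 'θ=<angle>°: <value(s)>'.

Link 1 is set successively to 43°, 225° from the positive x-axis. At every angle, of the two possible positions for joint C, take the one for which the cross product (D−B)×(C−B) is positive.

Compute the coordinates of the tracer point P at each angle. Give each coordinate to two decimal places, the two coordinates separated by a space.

A=(0,0), D=(12.00,0)
θ=43°: B = A + 3.00·(cos43°, sin43°) = (2.1941, 2.0460)
θ=43°: |BD| = 10.0171
θ=43°: circle(B,6.00) ∩ circle(D,9.00): a=2.7624, h=5.3263
θ=43°:   candidates: C₊=(5.9861,6.6958) cross=53.354; C₋=(3.8103,-3.7322) cross=-53.354
θ=43°:   branch + wants cross > 0 → take C=(5.9861,6.6958) (cross=53.354)
θ=43°: ex = (C−B)/|BC| = (0.6320,0.7750); ey = (-0.7750,0.6320)
θ=43°: P = B + 3.15·ex + -2.77·ey = (6.3315,2.7365)
θ=225°: B = A + 3.00·(cos225°, sin225°) = (-2.1213, -2.1213)
θ=225°: |BD| = 14.2798
θ=225°: circle(B,6.00) ∩ circle(D,9.00): a=5.5642, h=2.2449
θ=225°:   candidates: C₊=(3.0477,0.9252) cross=32.056; C₋=(3.7146,-3.5147) cross=-32.056
θ=225°:   branch + wants cross > 0 → take C=(3.0477,0.9252) (cross=32.056)
θ=225°: ex = (C−B)/|BC| = (0.8615,0.5078); ey = (-0.5078,0.8615)
θ=225°: P = B + 3.15·ex + -2.77·ey = (1.9989,-2.9082)

θ=43°: 6.33 2.74
θ=225°: 2.00 -2.91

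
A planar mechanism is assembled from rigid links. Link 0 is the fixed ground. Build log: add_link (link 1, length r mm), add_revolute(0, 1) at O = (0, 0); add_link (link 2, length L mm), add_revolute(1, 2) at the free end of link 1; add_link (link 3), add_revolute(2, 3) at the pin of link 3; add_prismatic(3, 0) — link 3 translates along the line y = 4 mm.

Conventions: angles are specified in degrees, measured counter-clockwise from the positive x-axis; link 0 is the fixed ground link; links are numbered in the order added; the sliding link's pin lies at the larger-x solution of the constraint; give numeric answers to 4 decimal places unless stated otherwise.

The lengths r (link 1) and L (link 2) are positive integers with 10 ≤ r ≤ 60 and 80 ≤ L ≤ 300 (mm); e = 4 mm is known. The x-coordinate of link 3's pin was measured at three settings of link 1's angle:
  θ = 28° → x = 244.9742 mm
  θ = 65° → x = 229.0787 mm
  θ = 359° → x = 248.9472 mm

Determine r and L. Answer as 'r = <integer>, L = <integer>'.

constraint per measurement: (x − r cos θ)² + (r sin θ − e)² = L²
subtracting the θ₁ and θ₂ equations cancels the r² and L² terms:
r = (x₁² − x₂²) / (2[(x₁cos θ₁ + e sin θ₁) − (x₂cos θ₂ + e sin θ₂)]) = 32.0000 → r = 32
L² = (x₁ − r cos θ₁)² + (r sin θ₁ − e)² = 47089.0136 → L = 217.0000 → L = 217
check at θ₃=359°: x = 248.9472 (printed 248.9472) ✓

r = 32, L = 217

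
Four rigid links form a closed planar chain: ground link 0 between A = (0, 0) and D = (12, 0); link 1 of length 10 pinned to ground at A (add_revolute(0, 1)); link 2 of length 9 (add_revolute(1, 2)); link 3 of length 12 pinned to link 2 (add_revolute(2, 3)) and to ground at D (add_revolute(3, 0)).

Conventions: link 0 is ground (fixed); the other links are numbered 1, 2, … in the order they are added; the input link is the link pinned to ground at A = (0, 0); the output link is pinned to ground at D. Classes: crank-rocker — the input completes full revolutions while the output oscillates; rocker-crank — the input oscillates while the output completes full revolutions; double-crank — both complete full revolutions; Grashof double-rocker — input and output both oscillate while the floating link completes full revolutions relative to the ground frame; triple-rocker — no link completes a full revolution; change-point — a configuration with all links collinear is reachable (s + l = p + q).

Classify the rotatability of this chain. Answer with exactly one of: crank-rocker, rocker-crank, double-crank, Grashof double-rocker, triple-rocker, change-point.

lengths: ground=12, input=10, coupler=9, output=12
sorted: s=9 (shortest), l=12 (longest), p+q=22
s + l = 21 vs p + q = 22
s + l < p + q (Grashof) with shortest = coupler link → Grashof double-rocker

Grashof double-rocker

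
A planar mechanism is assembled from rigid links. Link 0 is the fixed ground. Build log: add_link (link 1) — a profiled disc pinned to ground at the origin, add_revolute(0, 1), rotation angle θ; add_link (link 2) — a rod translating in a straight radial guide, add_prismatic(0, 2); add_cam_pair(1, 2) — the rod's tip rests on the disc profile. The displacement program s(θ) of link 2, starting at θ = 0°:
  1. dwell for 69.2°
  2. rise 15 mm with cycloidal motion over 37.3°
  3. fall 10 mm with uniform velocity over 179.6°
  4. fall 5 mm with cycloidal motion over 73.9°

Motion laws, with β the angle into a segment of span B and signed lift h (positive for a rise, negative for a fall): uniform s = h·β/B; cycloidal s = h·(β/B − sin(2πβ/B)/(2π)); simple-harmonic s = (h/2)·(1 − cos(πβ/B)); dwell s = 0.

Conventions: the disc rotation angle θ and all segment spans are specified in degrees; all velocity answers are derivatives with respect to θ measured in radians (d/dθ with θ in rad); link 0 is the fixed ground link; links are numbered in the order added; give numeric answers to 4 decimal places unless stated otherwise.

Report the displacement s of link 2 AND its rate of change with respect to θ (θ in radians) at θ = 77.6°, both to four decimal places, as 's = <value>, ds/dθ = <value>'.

seg 1 [0°–69.2°] dwell: s stays 0.0000
seg 2 [69.2°–106.5°] cycloidal, h=15: θ=77.6° here. β=8.4, B=37.3. 15·(0.2252 − sin(2π·0.2252)/(2π)) = 1.0196 → s = 1.0196
velocity in seg [69.2°–106.5°] (cycloidal), θ in radians: β = 8.4° = 0.1466 rad, B = 37.3° = 0.6510 rad; ds/dθ = (h/B)(1 − cos(2πβ/B)) = (15/0.6510)(1 − cos(2π·0.2252)) = 19.465515 mm/rad

s = 1.0196, ds/dθ = 19.4655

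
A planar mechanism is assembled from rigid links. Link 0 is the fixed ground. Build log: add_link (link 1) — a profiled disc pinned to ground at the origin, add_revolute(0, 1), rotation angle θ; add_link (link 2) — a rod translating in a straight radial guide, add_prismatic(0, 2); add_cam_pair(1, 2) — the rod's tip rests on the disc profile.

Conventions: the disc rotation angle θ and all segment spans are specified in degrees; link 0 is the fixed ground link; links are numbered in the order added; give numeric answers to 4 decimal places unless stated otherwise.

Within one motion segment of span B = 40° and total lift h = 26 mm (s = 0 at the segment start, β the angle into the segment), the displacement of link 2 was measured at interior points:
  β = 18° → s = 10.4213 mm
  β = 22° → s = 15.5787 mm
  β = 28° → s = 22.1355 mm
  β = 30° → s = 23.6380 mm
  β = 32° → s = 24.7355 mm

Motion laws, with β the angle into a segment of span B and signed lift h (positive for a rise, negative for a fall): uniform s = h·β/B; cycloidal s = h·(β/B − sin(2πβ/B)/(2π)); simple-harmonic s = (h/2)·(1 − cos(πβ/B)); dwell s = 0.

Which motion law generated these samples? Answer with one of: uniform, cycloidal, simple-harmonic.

candidates at β/B = r: uniform s = h·r (linear in β); cycloidal s = h·(r − sin(2πr)/(2π)); simple-harmonic s = (h/2)(1 − cos(πr))
β=18°: printed 10.4213 | uniform 11.7000, cycloidal 10.4213, simple-harmonic 10.9664
β=22°: printed 15.5787 | uniform 14.3000, cycloidal 15.5787, simple-harmonic 15.0336
β=28°: printed 22.1355 | uniform 18.2000, cycloidal 22.1355, simple-harmonic 20.6412
β=30°: printed 23.6380 | uniform 19.5000, cycloidal 23.6380, simple-harmonic 22.1924
β=32°: printed 24.7355 | uniform 20.8000, cycloidal 24.7355, simple-harmonic 23.5172
only one law matches every sample → cycloidal

cycloidal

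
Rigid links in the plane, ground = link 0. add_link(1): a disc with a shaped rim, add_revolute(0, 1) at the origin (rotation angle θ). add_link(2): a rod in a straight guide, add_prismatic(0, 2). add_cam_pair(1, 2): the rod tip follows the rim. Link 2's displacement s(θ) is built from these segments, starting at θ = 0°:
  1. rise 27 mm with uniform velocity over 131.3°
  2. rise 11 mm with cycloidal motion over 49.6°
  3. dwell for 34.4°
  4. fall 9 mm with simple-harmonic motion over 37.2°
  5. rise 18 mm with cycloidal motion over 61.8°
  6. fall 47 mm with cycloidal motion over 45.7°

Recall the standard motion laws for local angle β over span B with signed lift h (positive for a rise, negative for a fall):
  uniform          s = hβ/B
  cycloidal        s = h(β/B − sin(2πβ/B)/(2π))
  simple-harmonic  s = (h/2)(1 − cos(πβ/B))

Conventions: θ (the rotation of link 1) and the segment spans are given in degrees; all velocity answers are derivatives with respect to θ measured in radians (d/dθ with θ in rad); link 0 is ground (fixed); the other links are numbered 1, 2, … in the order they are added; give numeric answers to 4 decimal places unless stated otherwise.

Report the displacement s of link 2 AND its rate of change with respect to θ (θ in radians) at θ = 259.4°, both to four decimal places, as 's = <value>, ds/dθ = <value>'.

segment 1 (0° to 131.3°, uniform, h = 27) is passed completely: s = 0.0000 + (27) = 27.0000
segment 2 (131.3° to 180.9°, cycloidal, h = 11) is passed completely: s = 27.0000 + (11) = 38.0000
segment 3 (180.9° to 215.3°, dwell): s unchanged at 38.0000
segment 4 (215.3° to 252.5°, simple-harmonic, h = -9) is passed completely: s = 38.0000 + (-9) = 29.0000
θ = 259.4° falls in segment 5 (252.5° to 314.3°, cycloidal, h = 18): β = 259.4 − 252.5 = 6.9°, B = 61.8°; Δs = 18·(0.1117 − sin(2π·0.1117)/(2π)) = 0.1608; s = 29.0000 + 0.1608 = 29.1608
velocity in seg [252.5°–314.3°] (cycloidal), θ in radians: β = 6.9° = 0.1204 rad, B = 61.8° = 1.0786 rad; ds/dθ = (h/B)(1 − cos(2πβ/B)) = (18/1.0786)(1 − cos(2π·0.1117)) = 3.940698 mm/rad

s = 29.1608, ds/dθ = 3.9407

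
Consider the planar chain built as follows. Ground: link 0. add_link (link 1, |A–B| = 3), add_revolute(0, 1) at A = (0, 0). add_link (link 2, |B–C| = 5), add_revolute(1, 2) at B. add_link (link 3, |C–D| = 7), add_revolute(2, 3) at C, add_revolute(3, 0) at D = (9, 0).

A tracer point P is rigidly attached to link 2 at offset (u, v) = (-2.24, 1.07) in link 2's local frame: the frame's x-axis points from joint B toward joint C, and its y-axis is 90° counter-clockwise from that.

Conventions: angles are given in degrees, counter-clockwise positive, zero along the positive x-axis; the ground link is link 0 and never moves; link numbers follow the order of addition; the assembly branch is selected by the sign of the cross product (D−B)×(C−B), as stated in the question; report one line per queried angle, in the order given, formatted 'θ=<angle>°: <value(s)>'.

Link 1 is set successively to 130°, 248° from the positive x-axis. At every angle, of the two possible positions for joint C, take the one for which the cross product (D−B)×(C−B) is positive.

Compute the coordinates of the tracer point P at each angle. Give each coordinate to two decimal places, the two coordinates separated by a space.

A=(0,0), D=(9.00,0)
θ=130°: B = A + 3.00·(cos130°, sin130°) = (-1.9284, 2.2981)
θ=130°: |BD| = 11.1674
θ=130°: circle(B,5.00) ∩ circle(D,7.00): a=4.5091, h=2.1605
θ=130°:   candidates: C₊=(2.9289,3.4844) cross=24.127; C₋=(2.0397,-0.7440) cross=-24.127
θ=130°:   branch + wants cross > 0 → take C=(2.9289,3.4844) (cross=24.127)
θ=130°: ex = (C−B)/|BC| = (0.9714,0.2373); ey = (-0.2373,0.9714)
θ=130°: P = B + -2.24·ex + 1.07·ey = (-4.3583,2.8061)
θ=248°: B = A + 3.00·(cos248°, sin248°) = (-1.1238, -2.7816)
θ=248°: |BD| = 10.4990
θ=248°: circle(B,5.00) ∩ circle(D,7.00): a=4.1065, h=2.8524
θ=248°:   candidates: C₊=(2.0803,1.0569) cross=29.948; C₋=(3.5917,-4.4441) cross=-29.948
θ=248°:   branch + wants cross > 0 → take C=(2.0803,1.0569) (cross=29.948)
θ=248°: ex = (C−B)/|BC| = (0.6408,0.7677); ey = (-0.7677,0.6408)
θ=248°: P = B + -2.24·ex + 1.07·ey = (-3.3807,-3.8155)

θ=130°: -4.36 2.81
θ=248°: -3.38 -3.82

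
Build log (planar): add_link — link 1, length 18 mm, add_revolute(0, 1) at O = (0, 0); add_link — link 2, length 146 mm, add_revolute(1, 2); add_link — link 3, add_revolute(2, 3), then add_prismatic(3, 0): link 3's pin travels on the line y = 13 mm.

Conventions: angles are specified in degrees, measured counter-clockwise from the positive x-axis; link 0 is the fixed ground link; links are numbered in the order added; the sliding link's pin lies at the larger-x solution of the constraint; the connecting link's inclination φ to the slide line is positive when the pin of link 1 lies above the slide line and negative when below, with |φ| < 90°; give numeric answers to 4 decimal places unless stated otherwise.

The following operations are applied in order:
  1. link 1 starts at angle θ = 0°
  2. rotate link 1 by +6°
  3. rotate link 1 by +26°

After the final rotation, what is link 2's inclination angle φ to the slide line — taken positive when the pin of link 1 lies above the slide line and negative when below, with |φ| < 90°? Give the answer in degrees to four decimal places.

geometry: r = 18 mm, L = 146 mm, e = 13 mm; θ starts at 0°
rotate link 1 by +6°: θ ← 0° +6° = 6°
rotate link 1 by +26°: θ ← 6° +26° = 32°
h = r sin θ − e = 9.538547 − 13 = -3.461453
sin φ = h / L = -3.461453 / 146 = -0.02370858
φ = arcsin(-0.02370858) = -1.358529°

-1.3585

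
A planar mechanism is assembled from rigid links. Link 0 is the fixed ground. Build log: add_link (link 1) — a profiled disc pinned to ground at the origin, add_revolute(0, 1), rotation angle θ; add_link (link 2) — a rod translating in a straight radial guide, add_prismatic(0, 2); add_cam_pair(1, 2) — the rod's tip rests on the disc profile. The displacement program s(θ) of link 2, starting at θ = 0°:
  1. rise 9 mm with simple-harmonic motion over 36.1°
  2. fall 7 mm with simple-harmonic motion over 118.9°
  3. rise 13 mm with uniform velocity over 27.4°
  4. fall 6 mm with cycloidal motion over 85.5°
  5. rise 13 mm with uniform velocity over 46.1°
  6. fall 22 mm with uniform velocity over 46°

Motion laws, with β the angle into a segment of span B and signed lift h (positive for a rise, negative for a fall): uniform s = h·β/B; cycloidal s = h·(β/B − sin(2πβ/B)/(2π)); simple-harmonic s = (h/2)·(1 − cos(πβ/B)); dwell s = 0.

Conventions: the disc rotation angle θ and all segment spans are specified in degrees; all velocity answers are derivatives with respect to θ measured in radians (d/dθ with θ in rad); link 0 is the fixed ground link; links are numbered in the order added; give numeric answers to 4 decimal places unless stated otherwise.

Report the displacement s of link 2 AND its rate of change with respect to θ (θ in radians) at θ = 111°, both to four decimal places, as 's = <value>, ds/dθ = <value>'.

seg 1 [0°–36.1°] simple-harmonic, h=9: full span → s += 9 → s = 9.0000
seg 2 [36.1°–155°] simple-harmonic, h=-7: θ=111° here. β=74.9, B=118.9. -7/2·(1 − cos(π·0.6299)) = -4.8894 → s = 4.1106
velocity in seg [36.1°–155°] (simple-harmonic), θ in radians: β = 74.9° = 1.3073 rad, B = 118.9° = 2.0752 rad; ds/dθ = (πh/(2B)) sin(πβ/B) = (π·(-7)/(2·2.0752)) sin(π·0.6299) = -4.863176 mm/rad

s = 4.1106, ds/dθ = -4.8632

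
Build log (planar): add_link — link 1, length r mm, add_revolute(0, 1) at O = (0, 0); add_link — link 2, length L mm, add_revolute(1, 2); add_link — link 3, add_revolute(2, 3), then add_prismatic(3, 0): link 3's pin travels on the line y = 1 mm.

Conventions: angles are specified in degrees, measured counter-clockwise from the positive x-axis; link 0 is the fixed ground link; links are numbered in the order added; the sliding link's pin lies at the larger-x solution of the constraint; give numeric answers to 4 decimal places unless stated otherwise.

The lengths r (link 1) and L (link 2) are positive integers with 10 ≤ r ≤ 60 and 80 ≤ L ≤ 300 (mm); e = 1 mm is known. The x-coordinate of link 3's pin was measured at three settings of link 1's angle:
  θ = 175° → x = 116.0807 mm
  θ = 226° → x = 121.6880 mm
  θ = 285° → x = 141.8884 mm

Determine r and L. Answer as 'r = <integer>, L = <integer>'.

constraint per measurement: (x − r cos θ)² + (r sin θ − e)² = L²
subtracting the θ₁ and θ₂ equations cancels the r² and L² terms:
r = (x₁² − x₂²) / (2[(x₁cos θ₁ + e sin θ₁) − (x₂cos θ₂ + e sin θ₂)]) = 22.0000 → r = 22
L² = (x₁ − r cos θ₁)² + (r sin θ₁ − e)² = 19044.0091 → L = 138.0000 → L = 138
check at θ₃=285°: x = 141.8884 (printed 141.8884) ✓

r = 22, L = 138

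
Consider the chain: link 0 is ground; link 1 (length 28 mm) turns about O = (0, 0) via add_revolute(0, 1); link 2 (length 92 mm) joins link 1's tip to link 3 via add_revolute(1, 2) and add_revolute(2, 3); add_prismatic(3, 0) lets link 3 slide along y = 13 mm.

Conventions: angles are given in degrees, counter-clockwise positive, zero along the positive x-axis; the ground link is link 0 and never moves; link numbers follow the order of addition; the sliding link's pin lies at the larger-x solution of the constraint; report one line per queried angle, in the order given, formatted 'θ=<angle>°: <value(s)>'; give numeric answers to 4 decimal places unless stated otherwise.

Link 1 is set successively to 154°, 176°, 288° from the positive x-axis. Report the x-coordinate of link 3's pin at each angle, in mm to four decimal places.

geometry: r = 28 mm, L = 92 mm, e = 13 mm
θ=154°: crank pin P = (r cos θ, r sin θ) = (-25.166233, 12.274392)
θ=154°: h = r sin θ − e = 12.274392 − 13 = -0.725608
θ=154°: x = r cos θ + √(L² − h²) = -25.166233 + 91.997139 = 66.830905
θ=176°: crank pin P = (r cos θ, r sin θ) = (-27.931793, 1.953181)
θ=176°: h = r sin θ − e = 1.953181 − 13 = -11.046819
θ=176°: x = r cos θ + √(L² − h²) = -27.931793 + 91.334374 = 63.402580
θ=288°: crank pin P = (r cos θ, r sin θ) = (8.652476, -26.629582)
θ=288°: h = r sin θ − e = -26.629582 − 13 = -39.629582
θ=288°: x = r cos θ + √(L² − h²) = 8.652476 + 83.027081 = 91.679557

θ=154°: 66.8309
θ=176°: 63.4026
θ=288°: 91.6796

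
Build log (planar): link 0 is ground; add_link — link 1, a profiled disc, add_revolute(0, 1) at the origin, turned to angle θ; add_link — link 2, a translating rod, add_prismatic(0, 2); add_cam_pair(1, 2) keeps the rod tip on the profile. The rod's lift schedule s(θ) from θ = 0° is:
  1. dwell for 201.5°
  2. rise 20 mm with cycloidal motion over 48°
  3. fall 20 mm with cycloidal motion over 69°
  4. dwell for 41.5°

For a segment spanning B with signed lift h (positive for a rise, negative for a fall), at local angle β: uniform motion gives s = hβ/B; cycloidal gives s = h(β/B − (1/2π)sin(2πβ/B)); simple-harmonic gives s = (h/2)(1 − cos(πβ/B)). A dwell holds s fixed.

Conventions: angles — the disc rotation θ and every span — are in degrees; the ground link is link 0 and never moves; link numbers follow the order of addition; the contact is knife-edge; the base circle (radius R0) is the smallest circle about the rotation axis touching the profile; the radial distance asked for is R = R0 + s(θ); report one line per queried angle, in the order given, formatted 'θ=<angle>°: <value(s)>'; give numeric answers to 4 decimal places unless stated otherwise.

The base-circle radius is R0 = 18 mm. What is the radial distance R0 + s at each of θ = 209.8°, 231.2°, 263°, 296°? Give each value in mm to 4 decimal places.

seg 1 [0°–201.5°] dwell: s stays 0.0000
seg 2 [201.5°–249.5°] cycloidal, h=20: θ=209.8° here. β=8.3, B=48. 20·(0.1729 − sin(2π·0.1729)/(2π)) = 0.6413 → s = 0.6413
seg 2 [201.5°–249.5°] cycloidal, h=20: θ=231.2° here. β=29.7, B=48. 20·(0.6187 − sin(2π·0.6187)/(2π)) = 14.5357 → s = 14.5357
seg 2 [201.5°–249.5°] cycloidal, h=20: full span → s += 20 → s = 20.0000
seg 3 [249.5°–318.5°] cycloidal, h=-20: θ=263° here. β=13.5, B=69. -20·(0.1957 − sin(2π·0.1957)/(2π)) = -0.9137 → s = 19.0863
seg 3 [249.5°–318.5°] cycloidal, h=-20: θ=296° here. β=46.5, B=69. -20·(0.6739 − sin(2π·0.6739)/(2π)) = -16.3045 → s = 3.6955
θ=209.8°: R = R0 + s = 18 + 0.6413 = 18.6413
θ=231.2°: R = R0 + s = 18 + 14.5357 = 32.5357
θ=263°: R = R0 + s = 18 + 19.0863 = 37.0863
θ=296°: R = R0 + s = 18 + 3.6955 = 21.6955

θ=209.8°: 18.6413
θ=231.2°: 32.5357
θ=263°: 37.0863
θ=296°: 21.6955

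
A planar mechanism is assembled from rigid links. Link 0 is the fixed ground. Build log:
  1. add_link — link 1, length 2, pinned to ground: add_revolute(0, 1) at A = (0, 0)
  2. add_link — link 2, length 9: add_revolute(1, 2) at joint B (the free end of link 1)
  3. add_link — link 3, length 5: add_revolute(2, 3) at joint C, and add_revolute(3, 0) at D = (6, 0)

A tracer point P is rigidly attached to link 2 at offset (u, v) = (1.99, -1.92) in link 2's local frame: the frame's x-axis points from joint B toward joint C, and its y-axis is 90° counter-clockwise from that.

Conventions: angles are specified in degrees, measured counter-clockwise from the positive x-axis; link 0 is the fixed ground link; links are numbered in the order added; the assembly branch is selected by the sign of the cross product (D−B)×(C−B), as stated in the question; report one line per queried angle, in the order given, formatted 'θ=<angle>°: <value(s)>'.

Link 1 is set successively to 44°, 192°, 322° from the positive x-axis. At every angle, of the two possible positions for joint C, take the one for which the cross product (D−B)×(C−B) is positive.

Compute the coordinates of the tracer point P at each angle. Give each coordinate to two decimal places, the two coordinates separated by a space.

A=(0,0), D=(6.00,0)
θ=44°: B = A + 2.00·(cos44°, sin44°) = (1.4387, 1.3893)
θ=44°: |BD| = 4.7682
θ=44°: circle(B,9.00) ∩ circle(D,5.00): a=8.2563, h=3.5823
θ=44°:   candidates: C₊=(10.3806,2.4106) cross=17.081; C₋=(8.2930,-4.4432) cross=-17.081
θ=44°:   branch + wants cross > 0 → take C=(10.3806,2.4106) (cross=17.081)
θ=44°: ex = (C−B)/|BC| = (0.9935,0.1135); ey = (-0.1135,0.9935)
θ=44°: P = B + 1.99·ex + -1.92·ey = (3.6337,-0.2925)
θ=192°: B = A + 2.00·(cos192°, sin192°) = (-1.9563, -0.4158)
θ=192°: |BD| = 7.9672
θ=192°: circle(B,9.00) ∩ circle(D,5.00): a=7.4980, h=4.9779
θ=192°:   candidates: C₊=(5.2717,4.9467) cross=39.660; C₋=(5.7913,-4.9956) cross=-39.660
θ=192°:   branch + wants cross > 0 → take C=(5.2717,4.9467) (cross=39.660)
θ=192°: ex = (C−B)/|BC| = (0.8031,0.5958); ey = (-0.5958,0.8031)
θ=192°: P = B + 1.99·ex + -1.92·ey = (0.7859,-0.7721)
θ=322°: B = A + 2.00·(cos322°, sin322°) = (1.5760, -1.2313)
θ=322°: |BD| = 4.5921
θ=322°: circle(B,9.00) ∩ circle(D,5.00): a=8.3934, h=3.2481
θ=322°:   candidates: C₊=(8.7912,4.1484) cross=14.916; C₋=(10.5330,-2.1099) cross=-14.916
θ=322°:   branch + wants cross > 0 → take C=(8.7912,4.1484) (cross=14.916)
θ=322°: ex = (C−B)/|BC| = (0.8017,0.5977); ey = (-0.5977,0.8017)
θ=322°: P = B + 1.99·ex + -1.92·ey = (4.3190,-1.5810)

θ=44°: 3.63 -0.29
θ=192°: 0.79 -0.77
θ=322°: 4.32 -1.58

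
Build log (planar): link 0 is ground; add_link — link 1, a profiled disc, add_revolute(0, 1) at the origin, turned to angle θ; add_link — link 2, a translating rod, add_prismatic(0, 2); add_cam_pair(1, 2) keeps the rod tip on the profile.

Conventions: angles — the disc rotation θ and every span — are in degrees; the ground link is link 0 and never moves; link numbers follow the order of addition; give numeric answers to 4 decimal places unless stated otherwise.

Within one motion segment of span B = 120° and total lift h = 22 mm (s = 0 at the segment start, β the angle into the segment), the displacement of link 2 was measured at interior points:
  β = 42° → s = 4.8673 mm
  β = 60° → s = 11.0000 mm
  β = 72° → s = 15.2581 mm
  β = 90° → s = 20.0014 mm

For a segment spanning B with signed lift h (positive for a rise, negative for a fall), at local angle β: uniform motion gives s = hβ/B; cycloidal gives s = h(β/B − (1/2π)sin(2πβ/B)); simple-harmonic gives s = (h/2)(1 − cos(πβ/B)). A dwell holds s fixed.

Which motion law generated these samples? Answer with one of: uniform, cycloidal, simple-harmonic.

candidates at β/B = r: uniform s = h·r (linear in β); cycloidal s = h·(r − sin(2πr)/(2π)); simple-harmonic s = (h/2)(1 − cos(πr))
β=42°: printed 4.8673 | uniform 7.7000, cycloidal 4.8673, simple-harmonic 6.0061
β=60°: printed 11.0000 | uniform 11.0000, cycloidal 11.0000, simple-harmonic 11.0000
β=72°: printed 15.2581 | uniform 13.2000, cycloidal 15.2581, simple-harmonic 14.3992
β=90°: printed 20.0014 | uniform 16.5000, cycloidal 20.0014, simple-harmonic 18.7782
only one law matches every sample → cycloidal

cycloidal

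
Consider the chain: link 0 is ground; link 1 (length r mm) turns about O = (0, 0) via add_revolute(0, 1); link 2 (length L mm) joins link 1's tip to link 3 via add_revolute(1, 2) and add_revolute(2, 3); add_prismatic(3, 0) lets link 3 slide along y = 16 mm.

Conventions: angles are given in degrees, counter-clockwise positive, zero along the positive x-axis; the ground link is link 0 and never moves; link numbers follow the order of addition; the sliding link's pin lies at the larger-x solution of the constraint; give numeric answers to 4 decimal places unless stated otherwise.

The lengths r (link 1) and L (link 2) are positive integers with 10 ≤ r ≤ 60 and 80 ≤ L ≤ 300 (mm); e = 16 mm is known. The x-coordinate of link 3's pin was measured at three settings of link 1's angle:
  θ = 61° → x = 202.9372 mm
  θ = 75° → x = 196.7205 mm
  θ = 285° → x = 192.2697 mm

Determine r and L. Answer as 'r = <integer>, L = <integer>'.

constraint per measurement: (x − r cos θ)² + (r sin θ − e)² = L²
subtracting the θ₁ and θ₂ equations cancels the r² and L² terms:
r = (x₁² − x₂²) / (2[(x₁cos θ₁ + e sin θ₁) − (x₂cos θ₂ + e sin θ₂)]) = 27.0001 → r = 27
L² = (x₁ − r cos θ₁)² + (r sin θ₁ − e)² = 36099.9967 → L = 190.0000 → L = 190
check at θ₃=285°: x = 192.2697 (printed 192.2697) ✓

r = 27, L = 190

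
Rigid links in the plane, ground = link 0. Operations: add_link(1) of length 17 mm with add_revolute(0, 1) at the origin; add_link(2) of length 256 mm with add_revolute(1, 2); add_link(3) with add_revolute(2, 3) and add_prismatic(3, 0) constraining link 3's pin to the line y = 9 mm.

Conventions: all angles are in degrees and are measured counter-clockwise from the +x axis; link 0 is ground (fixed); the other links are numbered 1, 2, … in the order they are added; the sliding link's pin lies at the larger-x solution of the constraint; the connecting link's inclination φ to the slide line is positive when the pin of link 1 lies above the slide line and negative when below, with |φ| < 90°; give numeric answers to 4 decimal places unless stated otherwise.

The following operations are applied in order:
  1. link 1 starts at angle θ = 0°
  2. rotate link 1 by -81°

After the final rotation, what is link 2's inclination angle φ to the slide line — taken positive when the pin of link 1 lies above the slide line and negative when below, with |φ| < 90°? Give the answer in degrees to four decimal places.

geometry: r = 17 mm, L = 256 mm, e = 9 mm; θ starts at 0°
rotate link 1 by -81°: θ ← 0° -81° = -81°
h = r sin θ − e = -16.790702 − 9 = -25.790702
sin φ = h / L = -25.790702 / 256 = -0.10074493
φ = arcsin(-0.10074493) = -5.782068°

-5.7821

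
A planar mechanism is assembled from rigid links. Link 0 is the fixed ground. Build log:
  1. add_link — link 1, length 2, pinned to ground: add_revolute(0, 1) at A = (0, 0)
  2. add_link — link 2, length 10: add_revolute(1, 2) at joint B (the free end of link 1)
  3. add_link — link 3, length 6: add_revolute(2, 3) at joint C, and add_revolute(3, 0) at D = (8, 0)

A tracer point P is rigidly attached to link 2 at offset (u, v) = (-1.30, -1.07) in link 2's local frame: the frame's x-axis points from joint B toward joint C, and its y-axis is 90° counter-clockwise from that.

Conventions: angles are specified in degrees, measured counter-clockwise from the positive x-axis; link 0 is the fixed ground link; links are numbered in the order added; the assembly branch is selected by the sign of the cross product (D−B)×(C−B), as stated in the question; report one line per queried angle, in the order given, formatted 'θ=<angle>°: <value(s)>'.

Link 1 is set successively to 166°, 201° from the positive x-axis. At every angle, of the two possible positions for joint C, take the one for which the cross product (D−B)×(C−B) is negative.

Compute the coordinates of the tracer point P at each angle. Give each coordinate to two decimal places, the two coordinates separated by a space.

A=(0,0), D=(8.00,0)
θ=166°: B = A + 2.00·(cos166°, sin166°) = (-1.9406, 0.4838)
θ=166°: |BD| = 9.9524
θ=166°: circle(B,10.00) ∩ circle(D,6.00): a=8.1915, h=5.7358
θ=166°:   candidates: C₊=(6.5201,5.8146) cross=57.085; C₋=(5.9624,-5.6434) cross=-57.085
θ=166°:   branch - wants cross < 0 → take C=(5.9624,-5.6434) (cross=-57.085)
θ=166°: ex = (C−B)/|BC| = (0.7903,-0.6127); ey = (0.6127,0.7903)
θ=166°: P = B + -1.30·ex + -1.07·ey = (-3.6236,0.4348)
θ=201°: B = A + 2.00·(cos201°, sin201°) = (-1.8672, -0.7167)
θ=201°: |BD| = 9.8932
θ=201°: circle(B,10.00) ∩ circle(D,6.00): a=8.1811, h=5.7506
θ=201°:   candidates: C₊=(5.8759,5.6114) cross=56.891; C₋=(6.7091,-5.8595) cross=-56.891
θ=201°:   branch - wants cross < 0 → take C=(6.7091,-5.8595) (cross=-56.891)
θ=201°: ex = (C−B)/|BC| = (0.8576,-0.5143); ey = (0.5143,0.8576)
θ=201°: P = B + -1.30·ex + -1.07·ey = (-3.5323,-0.9658)

θ=166°: -3.62 0.43
θ=201°: -3.53 -0.97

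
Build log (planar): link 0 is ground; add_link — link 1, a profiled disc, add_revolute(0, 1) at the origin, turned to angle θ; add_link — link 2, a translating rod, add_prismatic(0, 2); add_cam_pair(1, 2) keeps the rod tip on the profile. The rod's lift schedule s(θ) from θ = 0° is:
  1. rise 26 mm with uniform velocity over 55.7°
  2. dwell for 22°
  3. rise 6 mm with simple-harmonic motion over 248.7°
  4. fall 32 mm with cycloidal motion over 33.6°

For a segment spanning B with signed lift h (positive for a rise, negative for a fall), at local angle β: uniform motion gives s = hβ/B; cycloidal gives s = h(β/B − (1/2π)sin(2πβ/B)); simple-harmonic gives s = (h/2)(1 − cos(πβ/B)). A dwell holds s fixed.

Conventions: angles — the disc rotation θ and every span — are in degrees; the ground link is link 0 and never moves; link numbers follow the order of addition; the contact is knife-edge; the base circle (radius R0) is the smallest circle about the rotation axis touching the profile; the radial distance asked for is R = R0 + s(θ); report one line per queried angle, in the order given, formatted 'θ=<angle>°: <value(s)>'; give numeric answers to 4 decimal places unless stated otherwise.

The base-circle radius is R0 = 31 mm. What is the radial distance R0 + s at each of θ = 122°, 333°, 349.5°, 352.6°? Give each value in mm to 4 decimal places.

seg 1 [0°–55.7°] uniform, h=26: full span → s += 26 → s = 26.0000
seg 2 [55.7°–77.7°] dwell: s stays 26.0000
seg 3 [77.7°–326.4°] simple-harmonic, h=6: θ=122° here. β=44.3, B=248.7. 6/2·(1 − cos(π·0.1781)) = 0.4576 → s = 26.4576
seg 3 [77.7°–326.4°] simple-harmonic, h=6: full span → s += 6 → s = 32.0000
seg 4 [326.4°–360°] cycloidal, h=-32: θ=333° here. β=6.6, B=33.6. -32·(0.1964 − sin(2π·0.1964)/(2π)) = -1.4786 → s = 30.5214
seg 4 [326.4°–360°] cycloidal, h=-32: θ=349.5° here. β=23.1, B=33.6. -32·(0.6875 − sin(2π·0.6875)/(2π)) = -26.7053 → s = 5.2947
seg 4 [326.4°–360°] cycloidal, h=-32: θ=352.6° here. β=26.2, B=33.6. -32·(0.7798 − sin(2π·0.7798)/(2π)) = -29.9566 → s = 2.0434
θ=122°: R = R0 + s = 31 + 26.4576 = 57.4576
θ=333°: R = R0 + s = 31 + 30.5214 = 61.5214
θ=349.5°: R = R0 + s = 31 + 5.2947 = 36.2947
θ=352.6°: R = R0 + s = 31 + 2.0434 = 33.0434

θ=122°: 57.4576
θ=333°: 61.5214
θ=349.5°: 36.2947
θ=352.6°: 33.0434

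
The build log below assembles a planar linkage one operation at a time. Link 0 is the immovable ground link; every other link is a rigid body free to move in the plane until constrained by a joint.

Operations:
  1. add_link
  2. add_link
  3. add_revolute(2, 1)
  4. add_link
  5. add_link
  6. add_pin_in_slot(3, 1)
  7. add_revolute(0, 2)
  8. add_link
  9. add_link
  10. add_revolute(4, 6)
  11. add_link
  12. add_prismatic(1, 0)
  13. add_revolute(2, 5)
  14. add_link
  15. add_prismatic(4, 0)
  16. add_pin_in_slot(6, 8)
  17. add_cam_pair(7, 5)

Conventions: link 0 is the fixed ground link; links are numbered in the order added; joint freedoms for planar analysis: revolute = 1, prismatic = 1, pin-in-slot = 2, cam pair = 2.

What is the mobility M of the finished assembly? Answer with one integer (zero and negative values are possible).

ground; <1,0,0>
#1 <2,0,0>
#2 <3,0,0>
R:2↔1 J1 <3,1,0>
#3 <4,1,0>
#4 <5,1,0>
PS:3↔1 J2 <5,1,1>
R:0↔2 J1 <5,2,1>
#5 <6,2,1>
#6 <7,2,1>
R:4↔6 J1 <7,3,1>
#7 <8,3,1>
P:1↔0 J1 <8,4,1>
R:2↔5 J1 <8,5,1>
#8 <9,5,1>
P:4↔0 J1 <9,6,1>
PS:6↔8 J2 <9,6,2>
C:7↔5 J2 <9,6,3>
3×8 − 2×6 − 1×3 = 9

M = 9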